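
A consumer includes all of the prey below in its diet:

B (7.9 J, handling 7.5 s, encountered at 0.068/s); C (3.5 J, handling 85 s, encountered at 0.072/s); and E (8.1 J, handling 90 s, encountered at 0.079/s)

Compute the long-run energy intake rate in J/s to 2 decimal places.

Energy encountered per unit search time: 0.068×7.9 + 0.072×3.5 + 0.079×8.1 = 1.429 J/s.
Handling time per unit search time: 0.068×7.5 + 0.072×85 + 0.079×90 = 13.74.
Rate = 1.429/(1 + 13.74) = 0.09695 J/s.

0.10 J/s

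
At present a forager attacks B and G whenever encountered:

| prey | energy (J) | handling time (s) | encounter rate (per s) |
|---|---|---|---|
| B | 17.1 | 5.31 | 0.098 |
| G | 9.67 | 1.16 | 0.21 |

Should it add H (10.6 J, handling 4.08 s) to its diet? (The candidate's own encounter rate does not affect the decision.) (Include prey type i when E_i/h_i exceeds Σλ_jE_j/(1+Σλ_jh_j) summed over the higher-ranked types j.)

Current rate: (0.098×17.1 + 0.21×9.67)/(1 + 0.098×5.31 + 0.21×1.16) = 2.101 J/s.
H: E/h = 10.6/4.08 = 2.598 J/s.
2.598 > 2.101, so adding H raises the average — include it.

Yes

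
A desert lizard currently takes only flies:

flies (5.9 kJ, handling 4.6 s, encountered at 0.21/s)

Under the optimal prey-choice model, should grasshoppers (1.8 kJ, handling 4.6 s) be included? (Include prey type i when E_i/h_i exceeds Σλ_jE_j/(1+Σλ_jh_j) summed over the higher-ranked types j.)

No

On flies alone, R = ΣλE/(1+Σλh) = 1.239/1.966 = 0.6302 kJ/s.
grasshoppers: E/h = 1.8/4.6 = 0.3913 kJ/s.
0.3913 < 0.6302, so adding grasshoppers would lower the average — exclude it.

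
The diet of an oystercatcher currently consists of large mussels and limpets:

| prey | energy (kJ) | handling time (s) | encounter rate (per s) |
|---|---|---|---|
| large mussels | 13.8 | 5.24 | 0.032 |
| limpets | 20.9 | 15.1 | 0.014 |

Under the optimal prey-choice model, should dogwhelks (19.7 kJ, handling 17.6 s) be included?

Yes

On large mussels and limpets alone, R = ΣλE/(1+Σλh) = 0.7342/1.379 = 0.5324 kJ/s.
Profitability of dogwhelks: 19.7/17.6 = 1.119 kJ/s.
Since 1.119 > R, including dogwhelks increases the long-run rate.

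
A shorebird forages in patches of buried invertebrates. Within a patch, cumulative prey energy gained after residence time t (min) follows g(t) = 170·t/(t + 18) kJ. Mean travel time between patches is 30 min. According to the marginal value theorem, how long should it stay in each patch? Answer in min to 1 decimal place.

By the marginal value theorem, leave when the instantaneous gain rate g'(t) equals the habitat-wide average g(t)/(T + t).
g'(t) = 170·18/(t + 18)². Setting 170·18/(t+18)² = 170t/[(t+18)(30+t)] gives 18(30+t) = t(t+18), so t² = 18×30 = 540.
t* = √540 = 23.24 min.

23.2 min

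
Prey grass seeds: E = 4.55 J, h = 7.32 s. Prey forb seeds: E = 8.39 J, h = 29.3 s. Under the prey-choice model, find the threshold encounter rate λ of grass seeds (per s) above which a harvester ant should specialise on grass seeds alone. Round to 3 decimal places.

At the threshold, the rate on grass seeds alone equals the profitability of forb seeds: λ·4.55/(1 + λ·7.32) = 8.39/29.3 = 0.2863.
Rearranging, λ(4.55 − 0.2863×7.32) = 0.2863, so λ = 0.2863/2.454 = 0.1167 per s.

0.117 per s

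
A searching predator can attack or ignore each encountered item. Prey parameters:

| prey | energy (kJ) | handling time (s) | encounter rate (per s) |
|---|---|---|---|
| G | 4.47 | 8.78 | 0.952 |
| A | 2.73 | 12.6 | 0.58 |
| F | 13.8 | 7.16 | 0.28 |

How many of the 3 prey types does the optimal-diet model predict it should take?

Rank by E/h (kJ/s): F 1.93, G 0.509, A 0.217. Include each in turn until the next type's E/h falls below the running intake rate.
Rate on top 1: 1.286. G: 0.509 < 1.286 → exclude; stop.
Optimal diet: F — 1 of 3 types.

1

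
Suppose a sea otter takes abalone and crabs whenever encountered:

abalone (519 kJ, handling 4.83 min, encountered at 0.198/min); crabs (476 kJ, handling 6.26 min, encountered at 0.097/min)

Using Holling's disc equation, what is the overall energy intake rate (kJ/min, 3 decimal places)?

58.097 kJ/min

Energy encountered per unit search time: 0.198×519 + 0.097×476 = 148.9 kJ/min.
Handling time per unit search time: 0.198×4.83 + 0.097×6.26 = 1.564.
Rate = 148.9/(1 + 1.564) = 58.1 kJ/min.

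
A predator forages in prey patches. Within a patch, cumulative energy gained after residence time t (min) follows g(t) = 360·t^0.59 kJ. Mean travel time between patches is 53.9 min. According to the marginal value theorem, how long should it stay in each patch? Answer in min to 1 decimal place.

77.6 min

By the marginal value theorem, leave when the instantaneous gain rate g'(t) equals the habitat-wide average g(t)/(T + t).
g'(t) = 0.59·360·t^-0.41. Setting 0.59·360·t^-0.41 = 360·t^0.59/(53.9+t) gives 0.59(53.9+t) = t, so 0.41·t = 0.59×53.9.
t* = 0.59×53.9/0.41 = 77.56 min.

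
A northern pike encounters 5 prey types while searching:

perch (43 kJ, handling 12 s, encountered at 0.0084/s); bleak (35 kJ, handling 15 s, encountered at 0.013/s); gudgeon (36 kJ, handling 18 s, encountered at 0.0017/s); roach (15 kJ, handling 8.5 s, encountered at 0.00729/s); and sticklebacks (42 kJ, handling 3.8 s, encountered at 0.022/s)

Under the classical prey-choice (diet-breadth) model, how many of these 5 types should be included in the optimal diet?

Rank by E/h (kJ/s): sticklebacks 11.1, perch 3.58, bleak 2.33, gudgeon 2, roach 1.76. Include each in turn until the next type's E/h falls below the running intake rate.
Rate on top 1: 0.8527. perch: 3.58 > 0.8527 → include.
Rate on top 2: 1.085. bleak: 2.33 > 1.085 → include.
Rate on top 3: 1.262. gudgeon: 2 > 1.262 → include.
Rate on top 4: 1.278. roach: 1.76 > 1.278 → include.
Optimal diet: sticklebacks, perch, bleak, gudgeon, roach — 5 of 5 types.

5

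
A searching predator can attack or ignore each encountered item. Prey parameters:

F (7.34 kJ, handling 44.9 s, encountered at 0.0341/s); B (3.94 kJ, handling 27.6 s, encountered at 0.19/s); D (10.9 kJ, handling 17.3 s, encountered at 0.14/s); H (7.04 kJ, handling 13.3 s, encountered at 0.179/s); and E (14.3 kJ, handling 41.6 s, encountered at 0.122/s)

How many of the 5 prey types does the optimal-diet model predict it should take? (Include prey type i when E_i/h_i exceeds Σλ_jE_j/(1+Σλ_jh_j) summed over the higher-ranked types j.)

Profitabilities (E/h, kJ/s): D 0.63, H 0.529, E 0.344, F 0.163, B 0.143. Add prey in this order while the next type's profitability exceeds the intake rate on those already taken.
Rate on top 1: 0.4459. H: 0.529 > 0.4459 → include.
Rate on top 2: 0.4801. E: 0.344 < 0.4801 → exclude; stop.
Optimal diet: D, H — 2 of 5 types.

2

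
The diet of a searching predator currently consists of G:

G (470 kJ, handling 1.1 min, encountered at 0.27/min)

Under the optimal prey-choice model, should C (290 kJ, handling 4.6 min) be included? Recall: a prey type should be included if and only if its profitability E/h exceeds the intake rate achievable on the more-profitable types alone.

No

Intake rate on the current diet: R = (0.27×470) / (1 + 0.27×1.1) = 126.9/1.297 = 97.84 kJ/min.
C: E/h = 290/4.6 = 63.04 kJ/min.
63.04 < 97.84, so adding C would lower the average — exclude it.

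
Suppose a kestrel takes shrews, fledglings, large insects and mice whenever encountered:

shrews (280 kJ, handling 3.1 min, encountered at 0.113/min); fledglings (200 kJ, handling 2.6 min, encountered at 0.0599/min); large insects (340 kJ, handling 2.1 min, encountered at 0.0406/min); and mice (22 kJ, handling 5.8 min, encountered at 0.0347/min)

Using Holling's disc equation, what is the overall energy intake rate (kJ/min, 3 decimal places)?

Energy encountered per unit search time: 0.113×280 + 0.0599×200 + 0.0406×340 + 0.0347×22 = 58.19 kJ/min.
Handling time per unit search time: 0.113×3.1 + 0.0599×2.6 + 0.0406×2.1 + 0.0347×5.8 = 0.7926.
Rate = 58.19/(1 + 0.7926) = 32.46 kJ/min.

32.461 kJ/min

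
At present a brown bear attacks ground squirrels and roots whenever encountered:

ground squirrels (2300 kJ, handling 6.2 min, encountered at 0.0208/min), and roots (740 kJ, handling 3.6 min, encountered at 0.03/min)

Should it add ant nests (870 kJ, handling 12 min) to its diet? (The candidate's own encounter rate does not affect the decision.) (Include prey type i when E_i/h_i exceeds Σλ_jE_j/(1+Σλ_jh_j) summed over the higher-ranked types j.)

Intake rate on the current diet: R = (0.0208×2300 + 0.03×740) / (1 + 0.0208×6.2 + 0.03×3.6) = 70.04/1.237 = 56.62 kJ/min.
Profitability of ant nests: 870/12 = 72.5 kJ/min.
72.5 > 56.62, so adding ant nests raises the average — include it.

Yes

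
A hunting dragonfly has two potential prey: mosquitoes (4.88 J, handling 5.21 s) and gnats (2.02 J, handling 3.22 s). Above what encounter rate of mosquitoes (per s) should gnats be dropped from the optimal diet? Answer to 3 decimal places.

0.389 per s

Drop gnats once their profitability E₂/h₂ falls below the rate achievable on mosquitoes alone: E₂/h₂ = λE₁/(1 + λh₁).
Solve for λ: λE₁h₂ = E₂(1 + λh₁) → λ(E₁h₂ − E₂h₁) = E₂ → λ = E₂/(E₁h₂ − E₂h₁).
λ = 2.02/(4.88×3.22 − 2.02×5.21) = 2.02/5.189 = 0.3893 per s.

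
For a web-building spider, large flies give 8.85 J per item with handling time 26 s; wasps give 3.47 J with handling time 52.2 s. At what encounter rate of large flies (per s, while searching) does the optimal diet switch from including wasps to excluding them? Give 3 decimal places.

0.009 per s

The zero-one rule: include wasps iff E₂/h₂ > λE₁/(1+λh₁). Equality gives the switch point.
λE₁h₂ = E₂ + λE₂h₁ ⇒ λ = E₂/(E₁h₂ − E₂h₁) = 3.47/(462 − 90.22) = 0.009334 per s.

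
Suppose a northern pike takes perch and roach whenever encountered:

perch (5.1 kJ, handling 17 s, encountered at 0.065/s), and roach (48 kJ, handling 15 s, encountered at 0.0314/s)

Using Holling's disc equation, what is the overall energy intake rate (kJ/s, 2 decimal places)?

R = (0.065×5.1 + 0.0314×48) / (1 + 0.065×17 + 0.0314×15) = 1.839/2.576 = 0.7138 kJ/s.

0.71 kJ/s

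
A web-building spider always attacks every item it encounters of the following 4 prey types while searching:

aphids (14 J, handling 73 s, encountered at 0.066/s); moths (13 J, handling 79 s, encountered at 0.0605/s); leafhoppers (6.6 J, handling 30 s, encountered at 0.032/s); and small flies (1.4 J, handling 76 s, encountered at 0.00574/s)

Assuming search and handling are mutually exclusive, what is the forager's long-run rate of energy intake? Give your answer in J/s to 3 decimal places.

0.161 J/s

R = Σλ_iE_i / (1 + Σλ_ih_i)
Numerator: 0.066×14 + 0.0605×13 + 0.032×6.6 + 0.00574×1.4 = 1.93
Denominator: 1 + 0.066×73 + 0.0605×79 + 0.032×30 + 0.00574×76 = 11.99
R = 1.93/11.99 = 0.1609 J/s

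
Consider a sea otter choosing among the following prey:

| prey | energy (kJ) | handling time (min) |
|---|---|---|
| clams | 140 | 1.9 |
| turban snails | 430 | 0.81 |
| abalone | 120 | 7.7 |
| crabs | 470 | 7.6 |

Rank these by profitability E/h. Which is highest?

In descending order of E/h:
turban snails: 430/0.81 = 531 kJ/min
clams: 140/1.9 = 73.7 kJ/min
crabs: 470/7.6 = 61.8 kJ/min
abalone: 120/7.7 = 15.6 kJ/min

turban snails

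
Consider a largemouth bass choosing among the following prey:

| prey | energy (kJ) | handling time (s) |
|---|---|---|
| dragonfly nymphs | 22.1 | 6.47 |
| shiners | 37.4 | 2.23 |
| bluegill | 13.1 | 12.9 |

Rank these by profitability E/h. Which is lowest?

bluegill

Profitability E/h (kJ/s): dragonfly nymphs = 22.1/6.47 = 3.42, shiners = 37.4/2.23 = 16.8, bluegill = 13.1/12.9 = 1.02.
Ranked: shiners > dragonfly nymphs > bluegill.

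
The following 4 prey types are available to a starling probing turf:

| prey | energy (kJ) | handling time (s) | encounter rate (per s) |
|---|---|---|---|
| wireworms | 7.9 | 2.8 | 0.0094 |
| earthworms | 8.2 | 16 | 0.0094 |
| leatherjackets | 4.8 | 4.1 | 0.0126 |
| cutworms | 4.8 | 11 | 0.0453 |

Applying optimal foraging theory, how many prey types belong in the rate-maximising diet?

4

E/h in descending order: wireworms 2.82, leatherjackets 1.17, earthworms 0.512, cutworms 0.436 kJ/s. The optimal diet is the largest prefix of this list for which every included type satisfies E_i/h_i > R on the types above it.
Rate on top 1: 0.07236. leatherjackets: 1.17 > 0.07236 → include.
Rate on top 2: 0.125. earthworms: 0.512 > 0.125 → include.
Rate on top 3: 0.1724. cutworms: 0.436 > 0.1724 → include.
Optimal diet: wireworms, leatherjackets, earthworms, cutworms — 4 of 4 types.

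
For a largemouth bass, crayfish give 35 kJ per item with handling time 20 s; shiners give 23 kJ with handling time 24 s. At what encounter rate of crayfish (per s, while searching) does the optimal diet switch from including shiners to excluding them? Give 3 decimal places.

0.061 per s

The zero-one rule: include shiners iff E₂/h₂ > λE₁/(1+λh₁). Equality gives the switch point.
λE₁h₂ = E₂ + λE₂h₁ ⇒ λ = E₂/(E₁h₂ − E₂h₁) = 23/(840 − 460) = 0.06053 per s.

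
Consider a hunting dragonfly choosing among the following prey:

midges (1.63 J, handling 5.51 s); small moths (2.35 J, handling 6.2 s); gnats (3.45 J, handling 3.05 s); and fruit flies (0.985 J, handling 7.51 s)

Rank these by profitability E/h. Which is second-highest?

small moths

In descending order of E/h:
gnats: 3.45/3.05 = 1.13 J/s
small moths: 2.35/6.2 = 0.379 J/s
midges: 1.63/5.51 = 0.296 J/s
fruit flies: 0.985/7.51 = 0.131 J/s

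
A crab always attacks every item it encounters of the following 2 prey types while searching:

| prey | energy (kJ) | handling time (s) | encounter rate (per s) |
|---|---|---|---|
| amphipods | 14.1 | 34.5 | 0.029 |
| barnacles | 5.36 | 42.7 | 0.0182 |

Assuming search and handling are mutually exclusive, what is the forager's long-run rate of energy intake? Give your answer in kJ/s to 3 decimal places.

0.182 kJ/s

Energy encountered per unit search time: 0.029×14.1 + 0.0182×5.36 = 0.5065 kJ/s.
Handling time per unit search time: 0.029×34.5 + 0.0182×42.7 = 1.778.
Rate = 0.5065/(1 + 1.778) = 0.1823 kJ/s.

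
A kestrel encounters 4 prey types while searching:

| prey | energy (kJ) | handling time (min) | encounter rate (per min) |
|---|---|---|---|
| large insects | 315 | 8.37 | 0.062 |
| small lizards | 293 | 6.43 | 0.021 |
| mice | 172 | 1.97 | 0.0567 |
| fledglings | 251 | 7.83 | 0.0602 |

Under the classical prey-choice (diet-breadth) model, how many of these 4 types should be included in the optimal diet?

4

Profitabilities (E/h, kJ/min): mice 87.3, small lizards 45.6, large insects 37.6, fledglings 32.1. Add prey in this order while the next type's profitability exceeds the intake rate on those already taken.
Rate on top 1: 8.773. small lizards: 45.6 > 8.773 → include.
Rate on top 2: 12.76. large insects: 37.6 > 12.76 → include.
Rate on top 3: 20.07. fledglings: 32.1 > 20.07 → include.
Optimal diet: mice, small lizards, large insects, fledglings — 4 of 4 types.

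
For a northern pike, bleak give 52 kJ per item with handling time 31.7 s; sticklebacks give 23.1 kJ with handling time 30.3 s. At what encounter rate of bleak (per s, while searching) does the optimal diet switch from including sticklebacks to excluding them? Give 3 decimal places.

At the threshold, the rate on bleak alone equals the profitability of sticklebacks: λ·52/(1 + λ·31.7) = 23.1/30.3 = 0.7624.
Rearranging, λ(52 − 0.7624×31.7) = 0.7624, so λ = 0.7624/27.83 = 0.02739 per s.

0.027 per s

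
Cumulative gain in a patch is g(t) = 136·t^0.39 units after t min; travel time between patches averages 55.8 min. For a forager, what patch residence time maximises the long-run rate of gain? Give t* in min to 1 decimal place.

Optimal t* satisfies g'(t*) = g(t*)/(T + t*).
g'(t) = 0.39·136·t^-0.61. Setting 0.39·136·t^-0.61 = 136·t^0.39/(55.8+t) gives 0.39(55.8+t) = t, so 0.61·t = 0.39×55.8.
t* = 0.39×55.8/0.61 = 35.68 min.

35.7 min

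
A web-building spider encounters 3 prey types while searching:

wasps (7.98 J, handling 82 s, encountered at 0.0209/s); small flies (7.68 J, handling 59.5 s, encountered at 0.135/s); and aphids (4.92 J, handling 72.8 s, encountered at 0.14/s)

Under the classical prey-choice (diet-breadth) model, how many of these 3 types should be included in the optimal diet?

E/h in descending order: small flies 0.129, wasps 0.0973, aphids 0.0676 J/s. The optimal diet is the largest prefix of this list for which every included type satisfies E_i/h_i > R on the types above it.
Rate on top 1: 0.1148. wasps: 0.0973 < 0.1148 → exclude; stop.
Optimal diet: small flies — 1 of 3 types.

1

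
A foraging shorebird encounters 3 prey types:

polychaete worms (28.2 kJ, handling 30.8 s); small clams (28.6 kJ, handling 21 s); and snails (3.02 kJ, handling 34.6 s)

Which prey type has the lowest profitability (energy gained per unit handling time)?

Profitability E/h (kJ/s): polychaete worms = 28.2/30.8 = 0.916, small clams = 28.6/21 = 1.36, snails = 3.02/34.6 = 0.0873.
Ranked: small clams > polychaete worms > snails.

snails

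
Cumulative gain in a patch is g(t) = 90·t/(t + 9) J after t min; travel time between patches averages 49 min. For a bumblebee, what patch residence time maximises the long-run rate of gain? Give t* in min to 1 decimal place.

21.0 min

Optimal t* satisfies g'(t*) = g(t*)/(T + t*).
g'(t) = 90·9/(t + 9)². Setting 90·9/(t+9)² = 90t/[(t+9)(49+t)] gives 9(49+t) = t(t+9), so t² = 9×49 = 441.
t* = √441 = 21 min.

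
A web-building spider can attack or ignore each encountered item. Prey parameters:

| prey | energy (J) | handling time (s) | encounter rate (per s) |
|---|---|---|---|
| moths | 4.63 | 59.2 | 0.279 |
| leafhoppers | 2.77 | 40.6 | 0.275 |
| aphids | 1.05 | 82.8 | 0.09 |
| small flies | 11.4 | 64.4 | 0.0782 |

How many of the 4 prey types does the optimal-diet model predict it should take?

1

E/h in descending order: small flies 0.177, moths 0.0782, leafhoppers 0.0682, aphids 0.0127 J/s. The optimal diet is the largest prefix of this list for which every included type satisfies E_i/h_i > R on the types above it.
Rate on top 1: 0.1477. moths: 0.0782 < 0.1477 → exclude; stop.
Optimal diet: small flies — 1 of 4 types.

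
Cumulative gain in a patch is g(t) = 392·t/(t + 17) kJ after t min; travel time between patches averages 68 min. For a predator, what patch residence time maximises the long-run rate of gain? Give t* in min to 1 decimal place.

34.0 min

By the marginal value theorem, leave when the instantaneous gain rate g'(t) equals the habitat-wide average g(t)/(T + t).
g'(t) = 392·17/(t + 17)². Setting 392·17/(t+17)² = 392t/[(t+17)(68+t)] gives 17(68+t) = t(t+17), so t² = 17×68 = 1156.
t* = √1156 = 34 min.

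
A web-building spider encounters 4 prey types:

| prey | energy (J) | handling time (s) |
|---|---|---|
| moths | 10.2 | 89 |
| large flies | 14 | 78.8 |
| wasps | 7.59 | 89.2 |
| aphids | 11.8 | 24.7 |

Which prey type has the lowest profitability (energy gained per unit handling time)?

wasps

Profitability E/h (J/s): moths = 10.2/89 = 0.115, large flies = 14/78.8 = 0.178, wasps = 7.59/89.2 = 0.0851, aphids = 11.8/24.7 = 0.478.
Ranked: aphids > large flies > moths > wasps.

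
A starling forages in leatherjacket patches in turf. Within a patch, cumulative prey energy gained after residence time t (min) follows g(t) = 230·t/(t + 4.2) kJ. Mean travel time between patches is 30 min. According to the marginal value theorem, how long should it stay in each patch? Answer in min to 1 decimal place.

Maximise g(t)/(T+t): set derivative to zero → g'(t)(T+t) = g(t).
g'(t) = 230·4.2/(t + 4.2)². Setting 230·4.2/(t+4.2)² = 230t/[(t+4.2)(30+t)] gives 4.2(30+t) = t(t+4.2), so t² = 4.2×30 = 126.
t* = √126 = 11.22 min.

11.2 min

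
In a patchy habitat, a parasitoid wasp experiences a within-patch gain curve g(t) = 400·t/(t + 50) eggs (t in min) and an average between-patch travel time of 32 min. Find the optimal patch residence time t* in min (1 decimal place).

40.0 min

By the marginal value theorem, leave when the instantaneous gain rate g'(t) equals the habitat-wide average g(t)/(T + t).
g'(t) = 400·50/(t + 50)². Setting 400·50/(t+50)² = 400t/[(t+50)(32+t)] gives 50(32+t) = t(t+50), so t² = 50×32 = 1600.
t* = √1600 = 40 min.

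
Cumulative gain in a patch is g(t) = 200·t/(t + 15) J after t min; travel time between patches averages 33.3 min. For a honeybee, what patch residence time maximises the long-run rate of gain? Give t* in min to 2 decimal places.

22.35 min

Maximise g(t)/(T+t): set derivative to zero → g'(t)(T+t) = g(t).
g'(t) = 200·15/(t + 15)². Setting 200·15/(t+15)² = 200t/[(t+15)(33.3+t)] gives 15(33.3+t) = t(t+15), so t² = 15×33.3 = 499.5.
t* = √499.5 = 22.35 min.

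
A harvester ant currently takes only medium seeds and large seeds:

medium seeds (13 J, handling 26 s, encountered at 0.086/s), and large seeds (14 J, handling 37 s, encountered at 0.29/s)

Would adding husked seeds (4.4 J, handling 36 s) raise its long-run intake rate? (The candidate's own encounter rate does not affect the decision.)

Intake rate on the current diet: R = (0.086×13 + 0.29×14) / (1 + 0.086×26 + 0.29×37) = 5.178/13.97 = 0.3708 J/s.
Profitability of husked seeds: 4.4/36 = 0.1222 J/s.
Since 0.1222 < R, time spent handling husked seeds is better spent searching.

No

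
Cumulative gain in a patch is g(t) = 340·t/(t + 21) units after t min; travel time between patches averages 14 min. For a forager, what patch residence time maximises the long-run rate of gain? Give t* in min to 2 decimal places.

17.15 min

Optimal t* satisfies g'(t*) = g(t*)/(T + t*).
g'(t) = 340·21/(t + 21)². Setting 340·21/(t+21)² = 340t/[(t+21)(14+t)] gives 21(14+t) = t(t+21), so t² = 21×14 = 294.
t* = √294 = 17.15 min.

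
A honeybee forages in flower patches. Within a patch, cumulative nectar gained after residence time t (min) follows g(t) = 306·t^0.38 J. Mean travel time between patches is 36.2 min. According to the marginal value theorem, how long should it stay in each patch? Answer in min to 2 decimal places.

Optimal t* satisfies g'(t*) = g(t*)/(T + t*).
g'(t) = 0.38·306·t^-0.62. Setting 0.38·306·t^-0.62 = 306·t^0.38/(36.2+t) gives 0.38(36.2+t) = t, so 0.62·t = 0.38×36.2.
t* = 0.38×36.2/0.62 = 22.19 min.

22.19 min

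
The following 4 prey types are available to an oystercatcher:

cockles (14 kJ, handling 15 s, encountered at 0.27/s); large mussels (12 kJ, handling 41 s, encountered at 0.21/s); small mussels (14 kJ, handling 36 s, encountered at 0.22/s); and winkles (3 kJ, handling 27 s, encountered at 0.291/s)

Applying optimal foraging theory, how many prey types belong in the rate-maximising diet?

1

Rank by E/h (kJ/s): cockles 0.933, small mussels 0.389, large mussels 0.293, winkles 0.111. Include each in turn until the next type's E/h falls below the running intake rate.
Rate on top 1: 0.7485. small mussels: 0.389 < 0.7485 → exclude; stop.
Optimal diet: cockles — 1 of 4 types.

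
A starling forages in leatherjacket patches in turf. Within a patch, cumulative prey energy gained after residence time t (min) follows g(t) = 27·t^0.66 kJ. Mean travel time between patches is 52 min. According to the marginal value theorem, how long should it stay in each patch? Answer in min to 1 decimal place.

100.9 min

By the marginal value theorem, leave when the instantaneous gain rate g'(t) equals the habitat-wide average g(t)/(T + t).
g'(t) = 0.66·27·t^-0.34. Setting 0.66·27·t^-0.34 = 27·t^0.66/(52+t) gives 0.66(52+t) = t, so 0.34·t = 0.66×52.
t* = 0.66×52/0.34 = 100.9 min.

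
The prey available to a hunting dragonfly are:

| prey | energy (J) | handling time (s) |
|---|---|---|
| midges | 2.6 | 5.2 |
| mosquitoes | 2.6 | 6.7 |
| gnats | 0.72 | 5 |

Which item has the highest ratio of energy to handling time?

midges

In descending order of E/h:
midges: 2.6/5.2 = 0.5 J/s
mosquitoes: 2.6/6.7 = 0.388 J/s
gnats: 0.72/5 = 0.144 J/s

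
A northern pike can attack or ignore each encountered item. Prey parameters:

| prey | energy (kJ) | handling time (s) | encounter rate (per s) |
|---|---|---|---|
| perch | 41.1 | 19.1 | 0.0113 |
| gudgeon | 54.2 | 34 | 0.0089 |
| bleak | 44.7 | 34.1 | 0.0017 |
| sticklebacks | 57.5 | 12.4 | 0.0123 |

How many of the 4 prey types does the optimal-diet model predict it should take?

4

E/h in descending order: sticklebacks 4.64, perch 2.15, gudgeon 1.59, bleak 1.31 kJ/s. The optimal diet is the largest prefix of this list for which every included type satisfies E_i/h_i > R on the types above it.
Rate on top 1: 0.6137. perch: 2.15 > 0.6137 → include.
Rate on top 2: 0.8563. gudgeon: 1.59 > 0.8563 → include.
Rate on top 3: 0.9899. bleak: 1.31 > 0.9899 → include.
Optimal diet: sticklebacks, perch, gudgeon, bleak — 4 of 4 types.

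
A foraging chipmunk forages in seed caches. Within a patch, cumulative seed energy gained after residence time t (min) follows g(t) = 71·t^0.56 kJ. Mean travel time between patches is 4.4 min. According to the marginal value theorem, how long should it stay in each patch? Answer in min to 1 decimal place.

5.6 min

Maximise g(t)/(T+t): set derivative to zero → g'(t)(T+t) = g(t).
g'(t) = 0.56·71·t^-0.44. Setting 0.56·71·t^-0.44 = 71·t^0.56/(4.4+t) gives 0.56(4.4+t) = t, so 0.44·t = 0.56×4.4.
t* = 0.56×4.4/0.44 = 5.6 min.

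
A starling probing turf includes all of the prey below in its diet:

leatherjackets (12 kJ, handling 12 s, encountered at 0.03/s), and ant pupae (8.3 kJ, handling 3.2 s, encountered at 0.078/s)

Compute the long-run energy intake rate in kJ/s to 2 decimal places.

0.63 kJ/s

Energy encountered per unit search time: 0.03×12 + 0.078×8.3 = 1.007 kJ/s.
Handling time per unit search time: 0.03×12 + 0.078×3.2 = 0.6096.
Rate = 1.007/(1 + 0.6096) = 0.6259 kJ/s.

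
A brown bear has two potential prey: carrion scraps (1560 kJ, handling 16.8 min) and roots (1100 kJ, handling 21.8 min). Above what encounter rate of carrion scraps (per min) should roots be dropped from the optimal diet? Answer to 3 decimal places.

0.071 per min

Drop roots once their profitability E₂/h₂ falls below the rate achievable on carrion scraps alone: E₂/h₂ = λE₁/(1 + λh₁).
Solve for λ: λE₁h₂ = E₂(1 + λh₁) → λ(E₁h₂ − E₂h₁) = E₂ → λ = E₂/(E₁h₂ − E₂h₁).
λ = 1100/(1560×21.8 − 1100×16.8) = 1100/1.553e+04 = 0.07084 per min.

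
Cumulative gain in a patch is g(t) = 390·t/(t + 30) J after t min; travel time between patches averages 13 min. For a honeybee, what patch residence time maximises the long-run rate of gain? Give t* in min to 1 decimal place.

19.7 min

By the marginal value theorem, leave when the instantaneous gain rate g'(t) equals the habitat-wide average g(t)/(T + t).
g'(t) = 390·30/(t + 30)². Setting 390·30/(t+30)² = 390t/[(t+30)(13+t)] gives 30(13+t) = t(t+30), so t² = 30×13 = 390.
t* = √390 = 19.75 min.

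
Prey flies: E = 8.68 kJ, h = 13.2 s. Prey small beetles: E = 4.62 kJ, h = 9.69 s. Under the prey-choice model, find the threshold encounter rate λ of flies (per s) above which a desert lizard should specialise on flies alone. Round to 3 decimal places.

0.200 per s

At the threshold, the rate on flies alone equals the profitability of small beetles: λ·8.68/(1 + λ·13.2) = 4.62/9.69 = 0.4768.
Rearranging, λ(8.68 − 0.4768×13.2) = 0.4768, so λ = 0.4768/2.387 = 0.1998 per s.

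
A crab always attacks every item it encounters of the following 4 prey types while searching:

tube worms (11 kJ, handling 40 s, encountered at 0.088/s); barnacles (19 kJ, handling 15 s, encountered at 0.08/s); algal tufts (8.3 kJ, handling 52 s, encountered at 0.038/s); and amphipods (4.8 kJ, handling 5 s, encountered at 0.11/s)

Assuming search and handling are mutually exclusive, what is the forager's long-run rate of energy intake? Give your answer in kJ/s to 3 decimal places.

Energy encountered per unit search time: 0.088×11 + 0.08×19 + 0.038×8.3 + 0.11×4.8 = 3.331 kJ/s.
Handling time per unit search time: 0.088×40 + 0.08×15 + 0.038×52 + 0.11×5 = 7.246.
Rate = 3.331/(1 + 7.246) = 0.404 kJ/s.

0.404 kJ/s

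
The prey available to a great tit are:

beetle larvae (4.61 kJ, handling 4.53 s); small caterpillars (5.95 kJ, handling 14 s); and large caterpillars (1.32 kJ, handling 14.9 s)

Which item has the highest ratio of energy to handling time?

beetle larvae

In descending order of E/h:
beetle larvae: 4.61/4.53 = 1.02 kJ/s
small caterpillars: 5.95/14 = 0.425 kJ/s
large caterpillars: 1.32/14.9 = 0.0886 kJ/s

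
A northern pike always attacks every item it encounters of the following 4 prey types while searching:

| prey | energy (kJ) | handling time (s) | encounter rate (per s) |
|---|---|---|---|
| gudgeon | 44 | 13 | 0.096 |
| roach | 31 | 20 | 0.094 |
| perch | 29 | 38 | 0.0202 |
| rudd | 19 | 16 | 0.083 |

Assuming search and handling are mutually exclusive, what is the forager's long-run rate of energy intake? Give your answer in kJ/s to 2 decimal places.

R = Σλ_iE_i / (1 + Σλ_ih_i)
Numerator: 0.096×44 + 0.094×31 + 0.0202×29 + 0.083×19 = 9.301
Denominator: 1 + 0.096×13 + 0.094×20 + 0.0202×38 + 0.083×16 = 6.224
R = 9.301/6.224 = 1.494 kJ/s

1.49 kJ/s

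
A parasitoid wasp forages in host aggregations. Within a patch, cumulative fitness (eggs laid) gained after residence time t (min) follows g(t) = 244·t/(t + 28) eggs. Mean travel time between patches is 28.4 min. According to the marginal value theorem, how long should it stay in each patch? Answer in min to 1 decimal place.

28.2 min

Optimal t* satisfies g'(t*) = g(t*)/(T + t*).
g'(t) = 244·28/(t + 28)². Setting 244·28/(t+28)² = 244t/[(t+28)(28.4+t)] gives 28(28.4+t) = t(t+28), so t² = 28×28.4 = 795.2.
t* = √795.2 = 28.2 min.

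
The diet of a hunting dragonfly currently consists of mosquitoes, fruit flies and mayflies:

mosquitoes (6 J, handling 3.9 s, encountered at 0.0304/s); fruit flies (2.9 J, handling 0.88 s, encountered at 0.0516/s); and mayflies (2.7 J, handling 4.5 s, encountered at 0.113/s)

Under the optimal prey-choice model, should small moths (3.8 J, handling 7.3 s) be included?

On mosquitoes, fruit flies and mayflies alone, R = ΣλE/(1+Σλh) = 0.6371/1.672 = 0.381 J/s.
Profitability of small moths: 3.8/7.3 = 0.5205 J/s.
0.5205 > 0.381, so adding small moths raises the average — include it.

Yes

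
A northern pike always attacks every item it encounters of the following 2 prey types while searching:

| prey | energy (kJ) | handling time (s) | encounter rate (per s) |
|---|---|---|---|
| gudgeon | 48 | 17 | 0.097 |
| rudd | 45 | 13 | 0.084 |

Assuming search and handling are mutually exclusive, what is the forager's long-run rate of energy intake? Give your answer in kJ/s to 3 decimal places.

R = Σλ_iE_i / (1 + Σλ_ih_i)
Numerator: 0.097×48 + 0.084×45 = 8.436
Denominator: 1 + 0.097×17 + 0.084×13 = 3.741
R = 8.436/3.741 = 2.255 kJ/s

2.255 kJ/s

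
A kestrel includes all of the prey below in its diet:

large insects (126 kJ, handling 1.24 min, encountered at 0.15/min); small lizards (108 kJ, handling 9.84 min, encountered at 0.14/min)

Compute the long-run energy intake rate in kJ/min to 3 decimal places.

13.270 kJ/min

Energy encountered per unit search time: 0.15×126 + 0.14×108 = 34.02 kJ/min.
Handling time per unit search time: 0.15×1.24 + 0.14×9.84 = 1.564.
Rate = 34.02/(1 + 1.564) = 13.27 kJ/min.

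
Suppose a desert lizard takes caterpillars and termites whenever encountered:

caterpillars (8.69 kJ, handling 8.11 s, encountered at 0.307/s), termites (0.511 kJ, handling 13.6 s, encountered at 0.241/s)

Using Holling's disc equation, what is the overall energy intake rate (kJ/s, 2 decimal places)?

0.41 kJ/s

Energy encountered per unit search time: 0.307×8.69 + 0.241×0.511 = 2.791 kJ/s.
Handling time per unit search time: 0.307×8.11 + 0.241×13.6 = 5.767.
Rate = 2.791/(1 + 5.767) = 0.4124 kJ/s.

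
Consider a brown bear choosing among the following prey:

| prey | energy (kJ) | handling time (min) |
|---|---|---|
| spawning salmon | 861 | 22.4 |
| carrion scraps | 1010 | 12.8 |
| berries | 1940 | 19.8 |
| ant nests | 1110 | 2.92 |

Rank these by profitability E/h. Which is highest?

ant nests

In descending order of E/h:
ant nests: 1110/2.92 = 380 kJ/min
berries: 1940/19.8 = 98 kJ/min
carrion scraps: 1010/12.8 = 78.9 kJ/min
spawning salmon: 861/22.4 = 38.4 kJ/min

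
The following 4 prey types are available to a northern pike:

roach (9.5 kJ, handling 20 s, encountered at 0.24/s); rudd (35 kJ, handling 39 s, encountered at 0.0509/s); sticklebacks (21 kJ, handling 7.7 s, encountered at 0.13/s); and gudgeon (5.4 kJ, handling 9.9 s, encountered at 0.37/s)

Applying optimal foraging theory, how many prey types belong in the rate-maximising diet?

Rank by E/h (kJ/s): sticklebacks 2.73, rudd 0.897, gudgeon 0.545, roach 0.475. Include each in turn until the next type's E/h falls below the running intake rate.
Rate on top 1: 1.364. rudd: 0.897 < 1.364 → exclude; stop.
Optimal diet: sticklebacks — 1 of 4 types.

1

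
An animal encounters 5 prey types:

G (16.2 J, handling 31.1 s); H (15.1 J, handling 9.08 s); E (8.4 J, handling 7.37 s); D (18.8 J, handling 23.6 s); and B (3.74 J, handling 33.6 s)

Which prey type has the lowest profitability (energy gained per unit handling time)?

B

Profitability E/h (J/s): G = 16.2/31.1 = 0.521, H = 15.1/9.08 = 1.66, E = 8.4/7.37 = 1.14, D = 18.8/23.6 = 0.797, B = 3.74/33.6 = 0.111.
Ranked: H > E > D > G > B.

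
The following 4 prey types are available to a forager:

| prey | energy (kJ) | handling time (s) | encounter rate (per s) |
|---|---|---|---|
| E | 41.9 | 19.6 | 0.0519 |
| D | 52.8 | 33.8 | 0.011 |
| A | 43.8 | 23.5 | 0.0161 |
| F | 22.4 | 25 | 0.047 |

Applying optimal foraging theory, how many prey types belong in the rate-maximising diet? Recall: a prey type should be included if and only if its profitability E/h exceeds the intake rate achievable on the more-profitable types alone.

E/h in descending order: E 2.14, A 1.86, D 1.56, F 0.896 kJ/s. The optimal diet is the largest prefix of this list for which every included type satisfies E_i/h_i > R on the types above it.
Rate on top 1: 1.078. A: 1.86 > 1.078 → include.
Rate on top 2: 1.202. D: 1.56 > 1.202 → include.
Rate on top 3: 1.25. F: 0.896 < 1.25 → exclude; stop.
Optimal diet: E, A, D — 3 of 4 types.

3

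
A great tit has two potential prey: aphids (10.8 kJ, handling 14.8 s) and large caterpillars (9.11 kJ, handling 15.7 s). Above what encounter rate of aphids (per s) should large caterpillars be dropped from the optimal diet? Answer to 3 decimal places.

0.262 per s

The zero-one rule: include large caterpillars iff E₂/h₂ > λE₁/(1+λh₁). Equality gives the switch point.
λE₁h₂ = E₂ + λE₂h₁ ⇒ λ = E₂/(E₁h₂ − E₂h₁) = 9.11/(169.6 − 134.8) = 0.2623 per s.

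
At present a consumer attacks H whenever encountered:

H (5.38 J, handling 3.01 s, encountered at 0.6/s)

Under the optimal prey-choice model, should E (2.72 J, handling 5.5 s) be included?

No

On H alone, R = ΣλE/(1+Σλh) = 3.228/2.806 = 1.15 J/s.
Profitability of E: 2.72/5.5 = 0.4945 J/s.
Since 0.4945 < R, time spent handling E is better spent searching.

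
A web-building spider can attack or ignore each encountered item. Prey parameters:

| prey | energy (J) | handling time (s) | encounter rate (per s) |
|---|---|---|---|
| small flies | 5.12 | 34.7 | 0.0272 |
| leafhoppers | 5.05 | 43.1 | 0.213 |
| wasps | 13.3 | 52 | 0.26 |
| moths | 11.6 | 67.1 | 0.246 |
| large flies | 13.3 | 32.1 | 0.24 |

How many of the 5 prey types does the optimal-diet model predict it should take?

E/h in descending order: large flies 0.414, wasps 0.256, moths 0.173, small flies 0.148, leafhoppers 0.117 J/s. The optimal diet is the largest prefix of this list for which every included type satisfies E_i/h_i > R on the types above it.
Rate on top 1: 0.3667. wasps: 0.256 < 0.3667 → exclude; stop.
Optimal diet: large flies — 1 of 5 types.

1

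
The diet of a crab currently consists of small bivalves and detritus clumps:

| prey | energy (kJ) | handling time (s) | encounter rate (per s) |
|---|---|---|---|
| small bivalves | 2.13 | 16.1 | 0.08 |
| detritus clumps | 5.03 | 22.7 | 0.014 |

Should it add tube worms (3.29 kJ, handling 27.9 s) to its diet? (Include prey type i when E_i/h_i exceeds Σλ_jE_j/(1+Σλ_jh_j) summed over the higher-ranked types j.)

Yes

Intake rate on the current diet: R = (0.08×2.13 + 0.014×5.03) / (1 + 0.08×16.1 + 0.014×22.7) = 0.2408/2.606 = 0.09242 kJ/s.
Profitability of tube worms: 3.29/27.9 = 0.1179 kJ/s.
Since 0.1179 > R, including tube worms increases the long-run rate.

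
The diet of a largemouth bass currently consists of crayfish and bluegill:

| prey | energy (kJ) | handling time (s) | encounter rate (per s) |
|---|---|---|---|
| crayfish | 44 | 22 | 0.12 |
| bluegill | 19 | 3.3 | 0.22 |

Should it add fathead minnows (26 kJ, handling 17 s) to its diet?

No

On crayfish and bluegill alone, R = ΣλE/(1+Σλh) = 9.46/4.366 = 2.167 kJ/s.
Profitability of fathead minnows: 26/17 = 1.529 kJ/s.
Since 1.529 < R, time spent handling fathead minnows is better spent searching.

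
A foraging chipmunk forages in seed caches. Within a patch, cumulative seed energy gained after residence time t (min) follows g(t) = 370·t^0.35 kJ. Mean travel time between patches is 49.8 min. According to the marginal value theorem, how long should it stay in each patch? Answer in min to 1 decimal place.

By the marginal value theorem, leave when the instantaneous gain rate g'(t) equals the habitat-wide average g(t)/(T + t).
g'(t) = 0.35·370·t^-0.65. Setting 0.35·370·t^-0.65 = 370·t^0.35/(49.8+t) gives 0.35(49.8+t) = t, so 0.65·t = 0.35×49.8.
t* = 0.35×49.8/0.65 = 26.82 min.

26.8 min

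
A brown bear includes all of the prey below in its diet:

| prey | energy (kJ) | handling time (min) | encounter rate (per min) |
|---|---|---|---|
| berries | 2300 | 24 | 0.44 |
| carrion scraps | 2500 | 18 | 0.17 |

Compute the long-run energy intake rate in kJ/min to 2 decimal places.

98.29 kJ/min

R = (0.44×2300 + 0.17×2500) / (1 + 0.44×24 + 0.17×18) = 1437/14.62 = 98.29 kJ/min.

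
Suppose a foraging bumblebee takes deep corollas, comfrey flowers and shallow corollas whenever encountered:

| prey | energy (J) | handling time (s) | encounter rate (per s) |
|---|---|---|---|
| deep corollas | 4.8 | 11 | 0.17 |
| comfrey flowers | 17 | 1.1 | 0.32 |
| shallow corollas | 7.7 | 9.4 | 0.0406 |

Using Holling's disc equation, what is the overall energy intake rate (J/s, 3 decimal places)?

1.823 J/s

Energy encountered per unit search time: 0.17×4.8 + 0.32×17 + 0.0406×7.7 = 6.569 J/s.
Handling time per unit search time: 0.17×11 + 0.32×1.1 + 0.0406×9.4 = 2.604.
Rate = 6.569/(1 + 2.604) = 1.823 J/s.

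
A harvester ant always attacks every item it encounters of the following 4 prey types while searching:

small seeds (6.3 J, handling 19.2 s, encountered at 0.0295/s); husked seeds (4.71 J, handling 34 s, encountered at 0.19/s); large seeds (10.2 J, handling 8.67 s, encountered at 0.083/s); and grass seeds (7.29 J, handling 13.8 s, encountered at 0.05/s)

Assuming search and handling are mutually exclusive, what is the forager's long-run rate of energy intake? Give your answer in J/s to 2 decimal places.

R = Σλ_iE_i / (1 + Σλ_ih_i)
Numerator: 0.0295×6.3 + 0.19×4.71 + 0.083×10.2 + 0.05×7.29 = 2.292
Denominator: 1 + 0.0295×19.2 + 0.19×34 + 0.083×8.67 + 0.05×13.8 = 9.436
R = 2.292/9.436 = 0.2429 J/s

0.24 J/s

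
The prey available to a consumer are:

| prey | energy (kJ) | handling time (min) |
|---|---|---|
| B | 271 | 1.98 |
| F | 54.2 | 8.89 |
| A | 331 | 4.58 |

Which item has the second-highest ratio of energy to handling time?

In descending order of E/h:
B: 271/1.98 = 137 kJ/min
A: 331/4.58 = 72.3 kJ/min
F: 54.2/8.89 = 6.1 kJ/min

A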